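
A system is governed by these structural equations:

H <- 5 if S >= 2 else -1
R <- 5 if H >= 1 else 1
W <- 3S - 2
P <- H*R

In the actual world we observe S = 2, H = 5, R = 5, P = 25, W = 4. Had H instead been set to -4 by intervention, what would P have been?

-4

Under do(H=-4), the mechanism H <- 5 if S >= 2 else -1 is discarded; H is fixed at -4.
R = 5 if H >= 1 else 1  [with H=-4]  = 1
P = H*R  [with H=-4, R=1]  = -4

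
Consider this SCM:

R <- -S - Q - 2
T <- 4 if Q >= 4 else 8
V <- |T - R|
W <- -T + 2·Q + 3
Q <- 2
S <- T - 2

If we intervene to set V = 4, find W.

-1

do(V=4) replaces the equation V <- |T - R| with the constant V = 4.
W is not downstream of the intervention, so its value is determined by the original equations.
T = 4 if Q >= 4 else 8  [with Q=2]  = 8
W = -T + 2·Q + 3  [with T=8, Q=2]  = -1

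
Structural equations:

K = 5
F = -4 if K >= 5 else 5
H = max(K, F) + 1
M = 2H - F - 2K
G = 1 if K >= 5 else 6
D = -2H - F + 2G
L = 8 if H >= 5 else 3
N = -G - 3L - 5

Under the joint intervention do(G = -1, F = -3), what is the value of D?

-11

The joint intervention fixes G = -1, F = -3, removing each variable's own equation.
H = max(K, F) + 1  [with K=5, F=-3]  = 6
D = -2H - F + 2G  [with H=6, F=-3, G=-1]  = -11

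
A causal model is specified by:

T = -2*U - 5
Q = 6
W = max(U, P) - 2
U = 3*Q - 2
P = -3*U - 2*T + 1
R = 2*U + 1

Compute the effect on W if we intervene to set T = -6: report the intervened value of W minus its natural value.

-11

do(T=-6) replaces the equation T = -2*U - 5 with the constant T = -6.
U = 3*Q - 2  [with Q=6]  = 16
P = -3*U - 2*T + 1  [with U=16, T=-6]  = -35
W = max(U, P) - 2  [with U=16, P=-35]  = 14
Without intervention: U = 3*Q - 2  [with Q=6]  = 16; T = -2*U - 5  [with U=16]  = -37; P = -3*U - 2*T + 1  [with U=16, T=-37]  = 27; W = max(U, P) - 2  [with U=16, P=27]  = 25.
Change = 14 − 25 = -11.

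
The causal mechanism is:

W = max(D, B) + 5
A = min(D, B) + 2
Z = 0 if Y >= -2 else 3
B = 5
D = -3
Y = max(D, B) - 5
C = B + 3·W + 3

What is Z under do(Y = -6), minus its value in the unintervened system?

3

The intervention breaks the incoming arrows to Y: Y = max(D, B) - 5 no longer applies, and Y = -6.
Z = 0 if Y >= -2 else 3  [with Y=-6]  = 3
Without intervention: Y = max(D, B) - 5  [with D=-3, B=5]  = 0; Z = 0 if Y >= -2 else 3  [with Y=0]  = 0.
Change = 3 − 0 = 3.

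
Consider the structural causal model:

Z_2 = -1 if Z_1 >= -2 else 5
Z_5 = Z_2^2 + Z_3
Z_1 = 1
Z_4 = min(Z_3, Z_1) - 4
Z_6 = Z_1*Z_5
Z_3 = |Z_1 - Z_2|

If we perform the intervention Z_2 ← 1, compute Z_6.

Under do(Z_2=1), the mechanism Z_2 = -1 if Z_1 >= -2 else 5 is discarded; Z_2 is fixed at 1.
Z_3 = |Z_1 - Z_2|  [with Z_1=1, Z_2=1]  = 0
Z_5 = Z_2^2 + Z_3  [with Z_2=1, Z_3=0]  = 1
Z_6 = Z_1*Z_5  [with Z_1=1, Z_5=1]  = 1

1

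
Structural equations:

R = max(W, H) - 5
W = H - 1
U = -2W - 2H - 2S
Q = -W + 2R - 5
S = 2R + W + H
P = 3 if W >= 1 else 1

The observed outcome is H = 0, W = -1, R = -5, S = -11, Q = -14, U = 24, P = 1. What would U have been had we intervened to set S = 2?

-2

Under do(S=2), the mechanism S = 2R + W + H is discarded; S is fixed at 2.
W = H - 1  [with H=0]  = -1
U = -2W - 2H - 2S  [with W=-1, H=0, S=2]  = -2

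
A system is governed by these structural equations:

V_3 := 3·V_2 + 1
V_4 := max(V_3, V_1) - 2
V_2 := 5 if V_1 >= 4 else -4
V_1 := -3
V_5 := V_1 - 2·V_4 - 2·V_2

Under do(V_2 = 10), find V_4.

29

Under do(V_2=10), the mechanism V_2 := 5 if V_1 >= 4 else -4 is discarded; V_2 is fixed at 10.
V_3 = 3·V_2 + 1  [with V_2=10]  = 31
V_4 = max(V_3, V_1) - 2  [with V_3=31, V_1=-3]  = 29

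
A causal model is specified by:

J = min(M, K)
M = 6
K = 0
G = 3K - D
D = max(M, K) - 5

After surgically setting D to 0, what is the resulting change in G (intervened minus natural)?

The intervention breaks the incoming arrows to D: D = max(M, K) - 5 no longer applies, and D = 0.
G = 3K - D  [with K=0, D=0]  = 0
Without intervention: D = max(M, K) - 5  [with M=6, K=0]  = 1; G = 3K - D  [with K=0, D=1]  = -1.
Change = 0 − (-1) = 1.

1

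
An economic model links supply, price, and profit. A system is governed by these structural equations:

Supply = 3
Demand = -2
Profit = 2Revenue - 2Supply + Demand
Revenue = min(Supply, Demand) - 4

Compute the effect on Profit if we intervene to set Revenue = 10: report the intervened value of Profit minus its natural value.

32

The intervention breaks the incoming arrows to Revenue: Revenue = min(Supply, Demand) - 4 no longer applies, and Revenue = 10.
Profit = 2Revenue - 2Supply + Demand  [with Revenue=10, Supply=3, Demand=-2]  = 12
Without intervention: Revenue = min(Supply, Demand) - 4  [with Supply=3, Demand=-2]  = -6; Profit = 2Revenue - 2Supply + Demand  [with Revenue=-6, Supply=3, Demand=-2]  = -20.
Change = 12 − (-20) = 32.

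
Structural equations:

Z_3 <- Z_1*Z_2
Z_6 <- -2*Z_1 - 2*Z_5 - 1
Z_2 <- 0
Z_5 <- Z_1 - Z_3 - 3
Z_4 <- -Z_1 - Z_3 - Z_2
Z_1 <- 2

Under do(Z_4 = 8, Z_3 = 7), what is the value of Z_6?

The joint intervention fixes Z_4 = 8, Z_3 = 7, removing each variable's own equation.
Z_5 = Z_1 - Z_3 - 3  [with Z_1=2, Z_3=7]  = -8
Z_6 = -2*Z_1 - 2*Z_5 - 1  [with Z_1=2, Z_5=-8]  = 11

11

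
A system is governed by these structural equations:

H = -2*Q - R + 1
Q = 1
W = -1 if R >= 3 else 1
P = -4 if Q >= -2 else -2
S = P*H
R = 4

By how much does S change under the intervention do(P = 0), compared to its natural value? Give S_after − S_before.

-20

Under do(P=0), the mechanism P = -4 if Q >= -2 else -2 is discarded; P is fixed at 0.
H = -2*Q - R + 1  [with Q=1, R=4]  = -5
S = P*H  [with P=0, H=-5]  = 0
Without intervention: H = -2*Q - R + 1  [with Q=1, R=4]  = -5; P = -4 if Q >= -2 else -2  [with Q=1]  = -4; S = P*H  [with P=-4, H=-5]  = 20.
Change = 0 − 20 = -20.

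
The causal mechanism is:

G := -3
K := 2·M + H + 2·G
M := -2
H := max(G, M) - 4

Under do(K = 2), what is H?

-6

Under do(K=2), the mechanism K := 2·M + H + 2·G is discarded; K is fixed at 2.
Since H is not a descendant of the intervened variable, it is unaffected.
H = max(G, M) - 4  [with G=-3, M=-2]  = -6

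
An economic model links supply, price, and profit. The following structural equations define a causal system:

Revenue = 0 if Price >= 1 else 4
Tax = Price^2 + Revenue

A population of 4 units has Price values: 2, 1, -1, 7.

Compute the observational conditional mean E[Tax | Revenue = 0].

Observing Revenue=0 restricts to units where Revenue's equation naturally yields 0: Price ∈ {2, 1, 7}. In that subpopulation Tax = 4, 1, 49, mean 18.

18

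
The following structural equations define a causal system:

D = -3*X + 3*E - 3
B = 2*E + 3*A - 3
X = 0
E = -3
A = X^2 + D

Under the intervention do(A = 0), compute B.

-9

Intervening sets A = 0 and removes its equation (A = X^2 + D).
B = 2*E + 3*A - 3  [with E=-3, A=0]  = -9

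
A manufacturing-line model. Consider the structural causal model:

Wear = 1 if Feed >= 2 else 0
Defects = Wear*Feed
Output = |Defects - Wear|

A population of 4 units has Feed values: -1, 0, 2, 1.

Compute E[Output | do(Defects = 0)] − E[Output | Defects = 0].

0.25

Under do(Defects=0), Defects's equation is replaced by Defects=0 for every unit. Per-unit Output: 0, 0, 1, 0. Mean = 0.25.
Conditioning on Defects=0 selects the 3 unit(s) with Feed ∈ {-1, 0, 1}. Their Output values: 0, 0, 0. Mean = 0.
Difference = 0.25 − 0 = 0.25.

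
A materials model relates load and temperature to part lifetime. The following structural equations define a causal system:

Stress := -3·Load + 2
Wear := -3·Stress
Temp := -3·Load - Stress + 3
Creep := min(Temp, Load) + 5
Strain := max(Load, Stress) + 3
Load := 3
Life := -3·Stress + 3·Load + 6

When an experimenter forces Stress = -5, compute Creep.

4

do(Stress=-5) replaces the equation Stress := -3·Load + 2 with the constant Stress = -5.
Temp = -3·Load - Stress + 3  [with Load=3, Stress=-5]  = -1
Creep = min(Temp, Load) + 5  [with Temp=-1, Load=3]  = 4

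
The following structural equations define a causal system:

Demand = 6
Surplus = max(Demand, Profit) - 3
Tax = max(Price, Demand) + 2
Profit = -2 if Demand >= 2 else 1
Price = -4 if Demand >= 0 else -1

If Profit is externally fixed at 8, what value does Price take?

The intervention breaks the incoming arrows to Profit: Profit = -2 if Demand >= 2 else 1 no longer applies, and Profit = 8.
Since Price is not a descendant of the intervened variable, it is unaffected.
Price = -4 if Demand >= 0 else -1  [with Demand=6]  = -4

-4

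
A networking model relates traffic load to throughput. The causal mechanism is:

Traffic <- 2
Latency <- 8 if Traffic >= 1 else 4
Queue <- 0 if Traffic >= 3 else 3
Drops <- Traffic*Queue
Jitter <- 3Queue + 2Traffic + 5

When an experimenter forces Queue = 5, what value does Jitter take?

24

do(Queue=5) replaces the equation Queue <- 0 if Traffic >= 3 else 3 with the constant Queue = 5.
Jitter = 3Queue + 2Traffic + 5  [with Queue=5, Traffic=2]  = 24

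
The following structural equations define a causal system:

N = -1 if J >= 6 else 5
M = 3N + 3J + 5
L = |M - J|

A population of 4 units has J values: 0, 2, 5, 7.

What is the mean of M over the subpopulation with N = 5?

27

Conditioning on N=5 selects the 3 unit(s) with J ∈ {0, 2, 5}. Their M values: 20, 26, 35. Mean = 27.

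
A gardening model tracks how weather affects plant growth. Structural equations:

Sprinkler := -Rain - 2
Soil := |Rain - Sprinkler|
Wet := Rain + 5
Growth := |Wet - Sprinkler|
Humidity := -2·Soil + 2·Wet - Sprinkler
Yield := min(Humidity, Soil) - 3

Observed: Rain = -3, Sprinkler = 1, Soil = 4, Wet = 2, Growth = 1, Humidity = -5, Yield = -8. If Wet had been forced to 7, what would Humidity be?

5

Under do(Wet=7), the mechanism Wet := Rain + 5 is discarded; Wet is fixed at 7.
Sprinkler = -Rain - 2  [with Rain=-3]  = 1
Soil = |Rain - Sprinkler|  [with Rain=-3, Sprinkler=1]  = 4
Humidity = -2·Soil + 2·Wet - Sprinkler  [with Soil=4, Wet=7, Sprinkler=1]  = 5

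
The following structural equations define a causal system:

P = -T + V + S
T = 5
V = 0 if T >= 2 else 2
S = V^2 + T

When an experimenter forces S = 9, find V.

Under do(S=9), the mechanism S = V^2 + T is discarded; S is fixed at 9.
Since V is not a descendant of the intervened variable, it is unaffected.
V = 0 if T >= 2 else 2  [with T=5]  = 0

0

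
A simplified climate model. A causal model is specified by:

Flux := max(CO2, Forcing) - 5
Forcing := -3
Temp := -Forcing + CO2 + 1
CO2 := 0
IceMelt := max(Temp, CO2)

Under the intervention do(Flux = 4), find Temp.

4

do(Flux=4) replaces the equation Flux := max(CO2, Forcing) - 5 with the constant Flux = 4.
Temp is not downstream of the intervention, so its value is determined by the original equations.
Temp = -Forcing + CO2 + 1  [with Forcing=-3, CO2=0]  = 4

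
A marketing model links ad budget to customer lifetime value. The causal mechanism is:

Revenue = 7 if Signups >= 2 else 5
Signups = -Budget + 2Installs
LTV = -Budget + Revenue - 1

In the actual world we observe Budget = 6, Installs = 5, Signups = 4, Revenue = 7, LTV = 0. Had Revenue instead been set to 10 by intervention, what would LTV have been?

3

Intervening sets Revenue = 10 and removes its equation (Revenue = 7 if Signups >= 2 else 5).
LTV = -Budget + Revenue - 1  [with Budget=6, Revenue=10]  = 3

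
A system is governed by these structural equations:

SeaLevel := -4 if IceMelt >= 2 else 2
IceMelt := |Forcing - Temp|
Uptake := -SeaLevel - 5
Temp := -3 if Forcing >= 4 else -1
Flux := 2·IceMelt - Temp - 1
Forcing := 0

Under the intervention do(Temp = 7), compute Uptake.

-1

Under do(Temp=7), the mechanism Temp := -3 if Forcing >= 4 else -1 is discarded; Temp is fixed at 7.
IceMelt = |Forcing - Temp|  [with Forcing=0, Temp=7]  = 7
SeaLevel = -4 if IceMelt >= 2 else 2  [with IceMelt=7]  = -4
Uptake = -SeaLevel - 5  [with SeaLevel=-4]  = -1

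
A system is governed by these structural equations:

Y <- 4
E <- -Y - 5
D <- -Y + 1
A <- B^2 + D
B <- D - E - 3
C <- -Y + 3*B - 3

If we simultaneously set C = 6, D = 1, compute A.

50

The joint intervention fixes C = 6, D = 1, removing each variable's own equation.
E = -Y - 5  [with Y=4]  = -9
B = D - E - 3  [with D=1, E=-9]  = 7
A = B^2 + D  [with B=7, D=1]  = 50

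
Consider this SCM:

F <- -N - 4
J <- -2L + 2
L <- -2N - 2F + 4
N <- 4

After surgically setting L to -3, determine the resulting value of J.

The intervention breaks the incoming arrows to L: L <- -2N - 2F + 4 no longer applies, and L = -3.
J = -2L + 2  [with L=-3]  = 8

8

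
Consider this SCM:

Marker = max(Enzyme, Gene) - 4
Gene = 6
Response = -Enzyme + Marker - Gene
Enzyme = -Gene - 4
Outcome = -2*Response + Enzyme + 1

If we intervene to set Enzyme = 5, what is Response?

-9

Under do(Enzyme=5), the mechanism Enzyme = -Gene - 4 is discarded; Enzyme is fixed at 5.
Marker = max(Enzyme, Gene) - 4  [with Enzyme=5, Gene=6]  = 2
Response = -Enzyme + Marker - Gene  [with Enzyme=5, Marker=2, Gene=6]  = -9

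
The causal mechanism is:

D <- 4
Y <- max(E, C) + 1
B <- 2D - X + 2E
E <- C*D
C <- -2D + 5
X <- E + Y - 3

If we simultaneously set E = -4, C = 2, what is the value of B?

Setting E = -4, C = 2 by intervention discards those variables' equations.
Y = max(E, C) + 1  [with E=-4, C=2]  = 3
X = E + Y - 3  [with E=-4, Y=3]  = -4
B = 2D - X + 2E  [with D=4, X=-4, E=-4]  = 4

4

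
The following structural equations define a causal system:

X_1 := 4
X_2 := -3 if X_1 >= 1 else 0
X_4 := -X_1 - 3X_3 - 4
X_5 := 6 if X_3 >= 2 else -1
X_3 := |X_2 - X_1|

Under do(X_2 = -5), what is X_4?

-35

Under do(X_2=-5), the mechanism X_2 := -3 if X_1 >= 1 else 0 is discarded; X_2 is fixed at -5.
X_3 = |X_2 - X_1|  [with X_2=-5, X_1=4]  = 9
X_4 = -X_1 - 3X_3 - 4  [with X_1=4, X_3=9]  = -35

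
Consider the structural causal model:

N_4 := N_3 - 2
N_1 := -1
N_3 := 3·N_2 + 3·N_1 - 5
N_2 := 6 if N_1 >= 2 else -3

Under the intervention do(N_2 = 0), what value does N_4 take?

Under do(N_2=0), the mechanism N_2 := 6 if N_1 >= 2 else -3 is discarded; N_2 is fixed at 0.
N_3 = 3·N_2 + 3·N_1 - 5  [with N_2=0, N_1=-1]  = -8
N_4 = N_3 - 2  [with N_3=-8]  = -10

-10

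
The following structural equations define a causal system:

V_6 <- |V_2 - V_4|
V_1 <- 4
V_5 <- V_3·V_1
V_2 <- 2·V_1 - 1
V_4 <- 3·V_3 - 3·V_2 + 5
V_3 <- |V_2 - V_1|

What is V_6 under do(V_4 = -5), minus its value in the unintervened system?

Under do(V_4=-5), the mechanism V_4 <- 3·V_3 - 3·V_2 + 5 is discarded; V_4 is fixed at -5.
V_2 = 2·V_1 - 1  [with V_1=4]  = 7
V_6 = |V_2 - V_4|  [with V_2=7, V_4=-5]  = 12
Without intervention: V_2 = 2·V_1 - 1  [with V_1=4]  = 7; V_3 = |V_2 - V_1|  [with V_2=7, V_1=4]  = 3; V_4 = 3·V_3 - 3·V_2 + 5  [with V_3=3, V_2=7]  = -7; V_6 = |V_2 - V_4|  [with V_2=7, V_4=-7]  = 14.
Change = 12 − 14 = -2.

-2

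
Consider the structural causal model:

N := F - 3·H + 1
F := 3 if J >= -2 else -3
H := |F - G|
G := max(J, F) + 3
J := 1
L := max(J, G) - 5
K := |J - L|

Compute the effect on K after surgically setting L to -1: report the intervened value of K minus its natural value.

Intervening sets L = -1 and removes its equation (L := max(J, G) - 5).
K = |J - L|  [with J=1, L=-1]  = 2
Without intervention: F = 3 if J >= -2 else -3  [with J=1]  = 3; G = max(J, F) + 3  [with J=1, F=3]  = 6; L = max(J, G) - 5  [with J=1, G=6]  = 1; K = |J - L|  [with J=1, L=1]  = 0.
Change = 2 − 0 = 2.

2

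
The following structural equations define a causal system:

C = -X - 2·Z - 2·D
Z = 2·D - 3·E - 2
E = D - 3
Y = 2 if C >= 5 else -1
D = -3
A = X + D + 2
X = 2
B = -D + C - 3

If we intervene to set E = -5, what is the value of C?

do(E=-5) replaces the equation E = D - 3 with the constant E = -5.
Z = 2·D - 3·E - 2  [with D=-3, E=-5]  = 7
C = -X - 2·Z - 2·D  [with X=2, Z=7, D=-3]  = -10

-10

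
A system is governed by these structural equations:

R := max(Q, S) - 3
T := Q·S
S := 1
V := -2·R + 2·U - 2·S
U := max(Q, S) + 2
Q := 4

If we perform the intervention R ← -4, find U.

Under do(R=-4), the mechanism R := max(Q, S) - 3 is discarded; R is fixed at -4.
Since U is not a descendant of the intervened variable, it is unaffected.
U = max(Q, S) + 2  [with Q=4, S=1]  = 6

6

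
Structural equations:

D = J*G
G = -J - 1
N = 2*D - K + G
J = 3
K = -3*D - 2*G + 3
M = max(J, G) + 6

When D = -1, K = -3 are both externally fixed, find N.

Setting D = -1, K = -3 by intervention discards those variables' equations.
G = -J - 1  [with J=3]  = -4
N = 2*D - K + G  [with D=-1, K=-3, G=-4]  = -3

-3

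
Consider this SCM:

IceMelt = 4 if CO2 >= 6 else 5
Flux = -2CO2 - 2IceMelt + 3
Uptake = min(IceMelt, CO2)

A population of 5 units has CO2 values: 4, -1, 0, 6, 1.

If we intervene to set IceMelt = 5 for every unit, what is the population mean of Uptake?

1.8

Under do(IceMelt=5), IceMelt's equation is replaced by IceMelt=5 for every unit. Per-unit Uptake: 4, -1, 0, 5, 1. Mean = 1.8.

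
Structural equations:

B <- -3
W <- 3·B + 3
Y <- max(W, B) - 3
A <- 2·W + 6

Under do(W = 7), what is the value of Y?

The intervention breaks the incoming arrows to W: W <- 3·B + 3 no longer applies, and W = 7.
Y = max(W, B) - 3  [with W=7, B=-3]  = 4

4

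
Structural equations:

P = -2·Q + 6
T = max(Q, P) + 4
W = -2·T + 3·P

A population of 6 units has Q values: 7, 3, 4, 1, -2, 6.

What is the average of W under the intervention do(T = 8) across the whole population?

Every unit gets T=8 under the intervention. W values become -40, -16, -22, -4, 14, -34; E[W|do(T=8)] = -17.

-17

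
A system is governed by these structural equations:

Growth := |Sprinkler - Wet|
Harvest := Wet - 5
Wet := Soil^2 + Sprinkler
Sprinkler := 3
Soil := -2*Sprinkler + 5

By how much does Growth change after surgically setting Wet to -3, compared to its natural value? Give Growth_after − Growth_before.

The intervention breaks the incoming arrows to Wet: Wet := Soil^2 + Sprinkler no longer applies, and Wet = -3.
Growth = |Sprinkler - Wet|  [with Sprinkler=3, Wet=-3]  = 6
Without intervention: Soil = -2*Sprinkler + 5  [with Sprinkler=3]  = -1; Wet = Soil^2 + Sprinkler  [with Soil=-1, Sprinkler=3]  = 4; Growth = |Sprinkler - Wet|  [with Sprinkler=3, Wet=4]  = 1.
Change = 6 − 1 = 5.

5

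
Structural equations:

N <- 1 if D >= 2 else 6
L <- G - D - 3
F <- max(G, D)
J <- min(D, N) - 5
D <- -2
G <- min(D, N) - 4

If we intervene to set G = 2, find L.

1

Under do(G=2), the mechanism G <- min(D, N) - 4 is discarded; G is fixed at 2.
L = G - D - 3  [with G=2, D=-2]  = 1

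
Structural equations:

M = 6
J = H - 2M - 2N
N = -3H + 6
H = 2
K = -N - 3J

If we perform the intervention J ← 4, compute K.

-12

Intervening sets J = 4 and removes its equation (J = H - 2M - 2N).
N = -3H + 6  [with H=2]  = 0
K = -N - 3J  [with N=0, J=4]  = -12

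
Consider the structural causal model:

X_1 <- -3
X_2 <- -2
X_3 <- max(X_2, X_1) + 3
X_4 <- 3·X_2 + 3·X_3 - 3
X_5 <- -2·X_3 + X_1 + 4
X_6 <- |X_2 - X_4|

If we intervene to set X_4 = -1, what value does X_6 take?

1

Under do(X_4=-1), the mechanism X_4 <- 3·X_2 + 3·X_3 - 3 is discarded; X_4 is fixed at -1.
X_6 = |X_2 - X_4|  [with X_2=-2, X_4=-1]  = 1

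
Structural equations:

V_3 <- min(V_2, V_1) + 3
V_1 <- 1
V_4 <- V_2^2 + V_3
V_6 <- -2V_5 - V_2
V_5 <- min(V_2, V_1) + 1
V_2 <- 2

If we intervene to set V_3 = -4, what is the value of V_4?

0

The intervention breaks the incoming arrows to V_3: V_3 <- min(V_2, V_1) + 3 no longer applies, and V_3 = -4.
V_4 = V_2^2 + V_3  [with V_2=2, V_3=-4]  = 0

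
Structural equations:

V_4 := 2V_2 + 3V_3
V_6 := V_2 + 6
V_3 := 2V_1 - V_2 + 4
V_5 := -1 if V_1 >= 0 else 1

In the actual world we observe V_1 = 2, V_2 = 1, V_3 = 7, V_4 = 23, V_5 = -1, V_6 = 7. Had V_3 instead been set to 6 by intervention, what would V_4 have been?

The intervention breaks the incoming arrows to V_3: V_3 := 2V_1 - V_2 + 4 no longer applies, and V_3 = 6.
V_4 = 2V_2 + 3V_3  [with V_2=1, V_3=6]  = 20

20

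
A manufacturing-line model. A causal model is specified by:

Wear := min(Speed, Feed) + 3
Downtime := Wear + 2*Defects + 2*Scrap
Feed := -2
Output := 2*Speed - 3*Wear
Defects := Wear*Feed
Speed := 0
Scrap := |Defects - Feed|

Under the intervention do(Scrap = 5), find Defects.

-2

The intervention breaks the incoming arrows to Scrap: Scrap := |Defects - Feed| no longer applies, and Scrap = 5.
Since Defects is not a descendant of the intervened variable, it is unaffected.
Wear = min(Speed, Feed) + 3  [with Speed=0, Feed=-2]  = 1
Defects = Wear*Feed  [with Wear=1, Feed=-2]  = -2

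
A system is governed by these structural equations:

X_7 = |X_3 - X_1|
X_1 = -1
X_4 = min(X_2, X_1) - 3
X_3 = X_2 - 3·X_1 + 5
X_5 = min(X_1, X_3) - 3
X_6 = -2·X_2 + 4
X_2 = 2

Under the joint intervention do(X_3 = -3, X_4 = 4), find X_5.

-6

Setting X_3 = -3, X_4 = 4 by intervention discards those variables' equations.
X_5 = min(X_1, X_3) - 3  [with X_1=-1, X_3=-3]  = -6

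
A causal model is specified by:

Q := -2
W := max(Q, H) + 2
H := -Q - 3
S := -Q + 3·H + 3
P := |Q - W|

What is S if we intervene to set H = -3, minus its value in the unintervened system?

Under do(H=-3), the mechanism H := -Q - 3 is discarded; H is fixed at -3.
S = -Q + 3·H + 3  [with Q=-2, H=-3]  = -4
Without intervention: H = -Q - 3  [with Q=-2]  = -1; S = -Q + 3·H + 3  [with Q=-2, H=-1]  = 2.
Change = -4 − 2 = -6.

-6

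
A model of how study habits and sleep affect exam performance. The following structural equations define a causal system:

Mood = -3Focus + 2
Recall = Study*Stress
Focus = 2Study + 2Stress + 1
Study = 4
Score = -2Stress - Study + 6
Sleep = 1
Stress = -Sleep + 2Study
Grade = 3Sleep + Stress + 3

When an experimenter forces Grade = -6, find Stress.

Under do(Grade=-6), the mechanism Grade = 3Sleep + Stress + 3 is discarded; Grade is fixed at -6.
No directed path runs from Grade to Stress, so Stress keeps its natural value.
Stress = -Sleep + 2Study  [with Sleep=1, Study=4]  = 7

7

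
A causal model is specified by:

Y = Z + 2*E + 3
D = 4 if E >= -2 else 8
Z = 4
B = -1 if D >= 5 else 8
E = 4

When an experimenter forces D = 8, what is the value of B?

-1

do(D=8) replaces the equation D = 4 if E >= -2 else 8 with the constant D = 8.
B = -1 if D >= 5 else 8  [with D=8]  = -1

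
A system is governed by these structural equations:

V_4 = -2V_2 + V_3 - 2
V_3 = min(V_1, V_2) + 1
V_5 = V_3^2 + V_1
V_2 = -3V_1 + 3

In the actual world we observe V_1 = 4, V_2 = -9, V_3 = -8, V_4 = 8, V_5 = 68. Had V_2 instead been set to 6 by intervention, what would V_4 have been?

Under do(V_2=6), the mechanism V_2 = -3V_1 + 3 is discarded; V_2 is fixed at 6.
V_3 = min(V_1, V_2) + 1  [with V_1=4, V_2=6]  = 5
V_4 = -2V_2 + V_3 - 2  [with V_2=6, V_3=5]  = -9

-9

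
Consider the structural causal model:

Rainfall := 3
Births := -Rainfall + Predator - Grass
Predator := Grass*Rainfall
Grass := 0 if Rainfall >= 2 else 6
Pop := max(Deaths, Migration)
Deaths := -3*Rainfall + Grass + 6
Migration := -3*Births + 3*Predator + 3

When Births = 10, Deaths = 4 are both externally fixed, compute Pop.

Under do(Births = 10, Deaths = 4), each intervened variable's structural equation is replaced by its fixed value.
Grass = 0 if Rainfall >= 2 else 6  [with Rainfall=3]  = 0
Predator = Grass*Rainfall  [with Grass=0, Rainfall=3]  = 0
Migration = -3*Births + 3*Predator + 3  [with Births=10, Predator=0]  = -27
Pop = max(Deaths, Migration)  [with Deaths=4, Migration=-27]  = 4

4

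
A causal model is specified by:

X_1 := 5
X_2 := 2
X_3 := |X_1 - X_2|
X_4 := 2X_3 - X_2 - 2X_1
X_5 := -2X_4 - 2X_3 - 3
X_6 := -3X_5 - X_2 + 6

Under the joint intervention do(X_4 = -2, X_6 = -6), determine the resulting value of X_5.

-5

Setting X_4 = -2, X_6 = -6 by intervention discards those variables' equations.
X_3 = |X_1 - X_2|  [with X_1=5, X_2=2]  = 3
X_5 = -2X_4 - 2X_3 - 3  [with X_4=-2, X_3=3]  = -5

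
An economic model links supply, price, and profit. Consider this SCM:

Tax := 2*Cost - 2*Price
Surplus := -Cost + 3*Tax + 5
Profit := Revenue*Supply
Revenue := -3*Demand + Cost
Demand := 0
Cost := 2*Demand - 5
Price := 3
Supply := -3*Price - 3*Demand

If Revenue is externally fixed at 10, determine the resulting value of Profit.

-90

Under do(Revenue=10), the mechanism Revenue := -3*Demand + Cost is discarded; Revenue is fixed at 10.
Supply = -3*Price - 3*Demand  [with Price=3, Demand=0]  = -9
Profit = Revenue*Supply  [with Revenue=10, Supply=-9]  = -90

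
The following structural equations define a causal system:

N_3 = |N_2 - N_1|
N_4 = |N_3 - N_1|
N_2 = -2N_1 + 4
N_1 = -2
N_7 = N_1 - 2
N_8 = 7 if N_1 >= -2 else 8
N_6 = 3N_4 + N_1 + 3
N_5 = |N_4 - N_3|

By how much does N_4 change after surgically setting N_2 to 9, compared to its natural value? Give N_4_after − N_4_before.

1

Under do(N_2=9), the mechanism N_2 = -2N_1 + 4 is discarded; N_2 is fixed at 9.
N_3 = |N_2 - N_1|  [with N_2=9, N_1=-2]  = 11
N_4 = |N_3 - N_1|  [with N_3=11, N_1=-2]  = 13
Without intervention: N_2 = -2N_1 + 4  [with N_1=-2]  = 8; N_3 = |N_2 - N_1|  [with N_2=8, N_1=-2]  = 10; N_4 = |N_3 - N_1|  [with N_3=10, N_1=-2]  = 12.
Change = 13 − 12 = 1.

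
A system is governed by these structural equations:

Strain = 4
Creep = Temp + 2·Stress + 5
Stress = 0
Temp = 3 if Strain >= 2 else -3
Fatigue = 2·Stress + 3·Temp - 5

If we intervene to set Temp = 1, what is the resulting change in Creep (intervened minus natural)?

The intervention breaks the incoming arrows to Temp: Temp = 3 if Strain >= 2 else -3 no longer applies, and Temp = 1.
Creep = Temp + 2·Stress + 5  [with Temp=1, Stress=0]  = 6
Without intervention: Temp = 3 if Strain >= 2 else -3  [with Strain=4]  = 3; Creep = Temp + 2·Stress + 5  [with Temp=3, Stress=0]  = 8.
Change = 6 − 8 = -2.

-2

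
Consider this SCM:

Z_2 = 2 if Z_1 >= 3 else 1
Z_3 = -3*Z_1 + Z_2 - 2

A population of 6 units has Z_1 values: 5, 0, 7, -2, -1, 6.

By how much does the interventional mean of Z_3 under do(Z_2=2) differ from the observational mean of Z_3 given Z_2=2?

do(Z_2=2) breaks Z_2's dependence on Z_1. With Z_2=2 fixed, Z_3 across the units is -15, 0, -21, 6, 3, -18, mean -7.5.
Observing Z_2=2 restricts to units where Z_2's equation naturally yields 2: Z_1 ∈ {5, 7, 6}. In that subpopulation Z_3 = -15, -21, -18, mean -18.
Difference = -7.5 − (-18) = 10.5.

10.5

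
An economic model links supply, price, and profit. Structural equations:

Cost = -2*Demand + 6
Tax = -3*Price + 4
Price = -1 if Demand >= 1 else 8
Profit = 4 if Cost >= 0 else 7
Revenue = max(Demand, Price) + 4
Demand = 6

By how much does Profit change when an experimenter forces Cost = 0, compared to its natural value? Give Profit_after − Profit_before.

The intervention breaks the incoming arrows to Cost: Cost = -2*Demand + 6 no longer applies, and Cost = 0.
Profit = 4 if Cost >= 0 else 7  [with Cost=0]  = 4
Without intervention: Cost = -2*Demand + 6  [with Demand=6]  = -6; Profit = 4 if Cost >= 0 else 7  [with Cost=-6]  = 7.
Change = 4 − 7 = -3.

-3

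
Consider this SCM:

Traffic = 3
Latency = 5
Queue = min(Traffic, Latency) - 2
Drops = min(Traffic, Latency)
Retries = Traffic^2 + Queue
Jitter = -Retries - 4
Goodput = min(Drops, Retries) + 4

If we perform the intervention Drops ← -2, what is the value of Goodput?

2

The intervention breaks the incoming arrows to Drops: Drops = min(Traffic, Latency) no longer applies, and Drops = -2.
Queue = min(Traffic, Latency) - 2  [with Traffic=3, Latency=5]  = 1
Retries = Traffic^2 + Queue  [with Traffic=3, Queue=1]  = 10
Goodput = min(Drops, Retries) + 4  [with Drops=-2, Retries=10]  = 2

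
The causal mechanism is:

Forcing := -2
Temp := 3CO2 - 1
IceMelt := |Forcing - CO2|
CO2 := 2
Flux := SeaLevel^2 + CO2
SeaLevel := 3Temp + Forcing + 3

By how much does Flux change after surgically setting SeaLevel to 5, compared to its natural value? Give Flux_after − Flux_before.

-231

The intervention breaks the incoming arrows to SeaLevel: SeaLevel := 3Temp + Forcing + 3 no longer applies, and SeaLevel = 5.
Flux = SeaLevel^2 + CO2  [with SeaLevel=5, CO2=2]  = 27
Without intervention: Temp = 3CO2 - 1  [with CO2=2]  = 5; SeaLevel = 3Temp + Forcing + 3  [with Temp=5, Forcing=-2]  = 16; Flux = SeaLevel^2 + CO2  [with SeaLevel=16, CO2=2]  = 258.
Change = 27 − 258 = -231.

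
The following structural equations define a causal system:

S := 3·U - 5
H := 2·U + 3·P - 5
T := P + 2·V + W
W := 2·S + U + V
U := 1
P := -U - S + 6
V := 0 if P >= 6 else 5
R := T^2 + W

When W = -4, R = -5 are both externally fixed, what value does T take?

Under do(W = -4, R = -5), each intervened variable's structural equation is replaced by its fixed value.
S = 3·U - 5  [with U=1]  = -2
P = -U - S + 6  [with U=1, S=-2]  = 7
V = 0 if P >= 6 else 5  [with P=7]  = 0
T = P + 2·V + W  [with P=7, V=0, W=-4]  = 3

3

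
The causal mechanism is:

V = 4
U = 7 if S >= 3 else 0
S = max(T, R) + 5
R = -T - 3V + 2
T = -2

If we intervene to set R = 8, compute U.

7

do(R=8) replaces the equation R = -T - 3V + 2 with the constant R = 8.
S = max(T, R) + 5  [with T=-2, R=8]  = 13
U = 7 if S >= 3 else 0  [with S=13]  = 7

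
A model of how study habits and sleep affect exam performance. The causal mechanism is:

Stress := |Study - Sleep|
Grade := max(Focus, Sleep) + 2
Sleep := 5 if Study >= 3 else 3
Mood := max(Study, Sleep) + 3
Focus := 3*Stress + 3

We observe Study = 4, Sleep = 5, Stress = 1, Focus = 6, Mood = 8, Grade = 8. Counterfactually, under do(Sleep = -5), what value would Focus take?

30

Under do(Sleep=-5), the mechanism Sleep := 5 if Study >= 3 else 3 is discarded; Sleep is fixed at -5.
Stress = |Study - Sleep|  [with Study=4, Sleep=-5]  = 9
Focus = 3*Stress + 3  [with Stress=9]  = 30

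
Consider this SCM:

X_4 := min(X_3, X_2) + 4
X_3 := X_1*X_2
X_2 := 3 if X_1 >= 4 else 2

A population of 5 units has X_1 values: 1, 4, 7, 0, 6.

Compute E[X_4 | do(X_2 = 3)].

6.4

The intervention sets X_2=3 in all 5 units regardless of X_1. Recomputing X_4 per unit gives 7, 7, 7, 4, 7; average 6.4.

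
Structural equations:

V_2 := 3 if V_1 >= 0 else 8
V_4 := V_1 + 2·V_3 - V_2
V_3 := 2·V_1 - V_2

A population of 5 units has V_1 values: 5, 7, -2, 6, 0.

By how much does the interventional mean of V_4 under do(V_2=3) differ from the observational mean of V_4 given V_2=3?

Under do(V_2=3), V_2's equation is replaced by V_2=3 for every unit. Per-unit V_4: 16, 26, -19, 21, -9. Mean = 7.
Observing V_2=3 restricts to units where V_2's equation naturally yields 3: V_1 ∈ {5, 7, 6, 0}. In that subpopulation V_4 = 16, 26, 21, -9, mean 13.5.
Difference = 7 − 13.5 = -6.5.

-6.5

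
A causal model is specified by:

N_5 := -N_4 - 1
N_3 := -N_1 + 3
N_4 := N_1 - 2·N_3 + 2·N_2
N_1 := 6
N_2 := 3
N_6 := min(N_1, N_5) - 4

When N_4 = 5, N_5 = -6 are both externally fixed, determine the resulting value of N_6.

-10

The joint intervention fixes N_4 = 5, N_5 = -6, removing each variable's own equation.
N_6 = min(N_1, N_5) - 4  [with N_1=6, N_5=-6]  = -10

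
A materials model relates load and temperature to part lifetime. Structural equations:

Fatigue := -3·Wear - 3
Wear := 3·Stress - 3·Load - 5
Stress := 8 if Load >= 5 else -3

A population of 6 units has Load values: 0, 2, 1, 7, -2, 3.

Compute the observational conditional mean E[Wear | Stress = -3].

-16.4

Conditioning on Stress=-3 selects the 5 unit(s) with Load ∈ {0, 2, 1, -2, 3}. Their Wear values: -14, -20, -17, -8, -23. Mean = -16.4.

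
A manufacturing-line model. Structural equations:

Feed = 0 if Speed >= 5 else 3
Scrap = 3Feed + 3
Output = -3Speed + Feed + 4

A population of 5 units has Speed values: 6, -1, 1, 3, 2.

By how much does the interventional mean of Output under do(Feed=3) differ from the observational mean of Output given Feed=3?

do(Feed=3) breaks Feed's dependence on Speed. With Feed=3 fixed, Output across the units is -11, 10, 4, -2, 1, mean 0.4.
E[Output|Feed=3] averages over only the 4 units with Feed=3 (Speed = -1, 1, 3, 2): Output = 10, 4, -2, 1, mean 3.25.
Difference = 0.4 − 3.25 = -2.85.

-2.85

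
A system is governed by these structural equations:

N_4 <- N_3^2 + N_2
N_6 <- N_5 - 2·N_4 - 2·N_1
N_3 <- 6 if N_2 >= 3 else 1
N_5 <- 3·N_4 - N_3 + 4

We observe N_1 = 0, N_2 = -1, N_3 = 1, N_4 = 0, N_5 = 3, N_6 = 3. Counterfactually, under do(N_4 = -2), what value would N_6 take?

1

Under do(N_4=-2), the mechanism N_4 <- N_3^2 + N_2 is discarded; N_4 is fixed at -2.
N_3 = 6 if N_2 >= 3 else 1  [with N_2=-1]  = 1
N_5 = 3·N_4 - N_3 + 4  [with N_4=-2, N_3=1]  = -3
N_6 = N_5 - 2·N_4 - 2·N_1  [with N_5=-3, N_4=-2, N_1=0]  = 1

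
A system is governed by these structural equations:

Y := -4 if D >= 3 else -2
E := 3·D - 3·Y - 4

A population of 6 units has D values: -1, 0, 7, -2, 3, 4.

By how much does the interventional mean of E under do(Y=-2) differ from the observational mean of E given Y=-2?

8.5

Every unit gets Y=-2 under the intervention. E values become -1, 2, 23, -4, 11, 14; E[E|do(Y=-2)] = 7.5.
Conditioning on Y=-2 selects the 3 unit(s) with D ∈ {-1, 0, -2}. Their E values: -1, 2, -4. Mean = -1.
Difference = 7.5 − (-1) = 8.5.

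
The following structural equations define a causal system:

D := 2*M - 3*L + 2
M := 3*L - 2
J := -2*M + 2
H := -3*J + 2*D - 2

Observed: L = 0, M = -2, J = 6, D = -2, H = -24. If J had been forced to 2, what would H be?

do(J=2) replaces the equation J := -2*M + 2 with the constant J = 2.
M = 3*L - 2  [with L=0]  = -2
D = 2*M - 3*L + 2  [with M=-2, L=0]  = -2
H = -3*J + 2*D - 2  [with J=2, D=-2]  = -12

-12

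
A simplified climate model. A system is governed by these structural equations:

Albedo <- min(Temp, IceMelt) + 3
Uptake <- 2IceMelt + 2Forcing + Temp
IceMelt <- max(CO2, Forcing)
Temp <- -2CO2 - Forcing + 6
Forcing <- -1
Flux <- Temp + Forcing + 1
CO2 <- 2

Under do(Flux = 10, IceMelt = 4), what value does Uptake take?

9

Under do(Flux = 10, IceMelt = 4), each intervened variable's structural equation is replaced by its fixed value.
Temp = -2CO2 - Forcing + 6  [with CO2=2, Forcing=-1]  = 3
Uptake = 2IceMelt + 2Forcing + Temp  [with IceMelt=4, Forcing=-1, Temp=3]  = 9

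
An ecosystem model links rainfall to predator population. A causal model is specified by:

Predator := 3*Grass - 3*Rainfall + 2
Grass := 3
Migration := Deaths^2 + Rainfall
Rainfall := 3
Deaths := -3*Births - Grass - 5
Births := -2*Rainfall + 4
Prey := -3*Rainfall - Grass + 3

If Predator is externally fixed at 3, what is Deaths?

Under do(Predator=3), the mechanism Predator := 3*Grass - 3*Rainfall + 2 is discarded; Predator is fixed at 3.
Since Deaths is not a descendant of the intervened variable, it is unaffected.
Births = -2*Rainfall + 4  [with Rainfall=3]  = -2
Deaths = -3*Births - Grass - 5  [with Births=-2, Grass=3]  = -2

-2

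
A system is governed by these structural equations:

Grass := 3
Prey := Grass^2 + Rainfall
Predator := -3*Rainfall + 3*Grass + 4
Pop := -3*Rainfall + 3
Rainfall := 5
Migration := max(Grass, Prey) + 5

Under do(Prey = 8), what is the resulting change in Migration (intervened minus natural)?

-6

do(Prey=8) replaces the equation Prey := Grass^2 + Rainfall with the constant Prey = 8.
Migration = max(Grass, Prey) + 5  [with Grass=3, Prey=8]  = 13
Without intervention: Prey = Grass^2 + Rainfall  [with Grass=3, Rainfall=5]  = 14; Migration = max(Grass, Prey) + 5  [with Grass=3, Prey=14]  = 19.
Change = 13 − 19 = -6.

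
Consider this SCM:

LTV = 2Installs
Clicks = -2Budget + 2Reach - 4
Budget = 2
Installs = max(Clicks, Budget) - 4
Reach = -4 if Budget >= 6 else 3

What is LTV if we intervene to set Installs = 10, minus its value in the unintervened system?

24

Intervening sets Installs = 10 and removes its equation (Installs = max(Clicks, Budget) - 4).
LTV = 2Installs  [with Installs=10]  = 20
Without intervention: Reach = -4 if Budget >= 6 else 3  [with Budget=2]  = 3; Clicks = -2Budget + 2Reach - 4  [with Budget=2, Reach=3]  = -2; Installs = max(Clicks, Budget) - 4  [with Clicks=-2, Budget=2]  = -2; LTV = 2Installs  [with Installs=-2]  = -4.
Change = 20 − (-4) = 24.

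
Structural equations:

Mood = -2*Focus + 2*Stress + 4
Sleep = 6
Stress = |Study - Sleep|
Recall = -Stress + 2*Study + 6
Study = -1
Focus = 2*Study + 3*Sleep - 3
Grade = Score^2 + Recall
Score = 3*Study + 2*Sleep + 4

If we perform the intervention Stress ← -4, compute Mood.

The intervention breaks the incoming arrows to Stress: Stress = |Study - Sleep| no longer applies, and Stress = -4.
Focus = 2*Study + 3*Sleep - 3  [with Study=-1, Sleep=6]  = 13
Mood = -2*Focus + 2*Stress + 4  [with Focus=13, Stress=-4]  = -30

-30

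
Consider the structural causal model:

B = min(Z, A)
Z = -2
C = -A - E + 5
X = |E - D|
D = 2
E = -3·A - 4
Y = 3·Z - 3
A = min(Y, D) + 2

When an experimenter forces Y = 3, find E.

-16

do(Y=3) replaces the equation Y = 3·Z - 3 with the constant Y = 3.
A = min(Y, D) + 2  [with Y=3, D=2]  = 4
E = -3·A - 4  [with A=4]  = -16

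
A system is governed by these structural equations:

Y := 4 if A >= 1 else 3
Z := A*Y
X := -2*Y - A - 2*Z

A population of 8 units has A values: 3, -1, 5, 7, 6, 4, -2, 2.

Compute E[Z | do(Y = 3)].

Every unit gets Y=3 under the intervention. Z values become 9, -3, 15, 21, 18, 12, -6, 6; E[Z|do(Y=3)] = 9.

9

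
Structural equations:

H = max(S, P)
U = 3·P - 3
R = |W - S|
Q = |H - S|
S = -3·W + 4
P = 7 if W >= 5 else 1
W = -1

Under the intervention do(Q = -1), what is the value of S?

do(Q=-1) replaces the equation Q = |H - S| with the constant Q = -1.
S is not downstream of the intervention, so its value is determined by the original equations.
S = -3·W + 4  [with W=-1]  = 7

7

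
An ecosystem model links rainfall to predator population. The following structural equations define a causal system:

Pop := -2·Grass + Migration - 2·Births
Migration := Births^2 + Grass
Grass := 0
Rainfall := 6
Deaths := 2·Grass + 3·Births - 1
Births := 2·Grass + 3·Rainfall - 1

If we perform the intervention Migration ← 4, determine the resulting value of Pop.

The intervention breaks the incoming arrows to Migration: Migration := Births^2 + Grass no longer applies, and Migration = 4.
Births = 2·Grass + 3·Rainfall - 1  [with Grass=0, Rainfall=6]  = 17
Pop = -2·Grass + Migration - 2·Births  [with Grass=0, Migration=4, Births=17]  = -30

-30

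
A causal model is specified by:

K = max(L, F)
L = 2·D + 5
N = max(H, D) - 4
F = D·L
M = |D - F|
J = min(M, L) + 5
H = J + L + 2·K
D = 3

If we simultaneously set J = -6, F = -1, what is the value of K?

11

Under do(J = -6, F = -1), each intervened variable's structural equation is replaced by its fixed value.
L = 2·D + 5  [with D=3]  = 11
K = max(L, F)  [with L=11, F=-1]  = 11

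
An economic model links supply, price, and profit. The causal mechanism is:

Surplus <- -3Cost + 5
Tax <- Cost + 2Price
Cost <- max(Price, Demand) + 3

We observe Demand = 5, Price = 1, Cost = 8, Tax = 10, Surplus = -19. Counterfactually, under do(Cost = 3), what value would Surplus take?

do(Cost=3) replaces the equation Cost <- max(Price, Demand) + 3 with the constant Cost = 3.
Surplus = -3Cost + 5  [with Cost=3]  = -4

-4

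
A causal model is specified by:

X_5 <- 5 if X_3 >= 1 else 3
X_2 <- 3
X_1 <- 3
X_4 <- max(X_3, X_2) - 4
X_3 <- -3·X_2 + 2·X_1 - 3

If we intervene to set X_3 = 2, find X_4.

-1

The intervention breaks the incoming arrows to X_3: X_3 <- -3·X_2 + 2·X_1 - 3 no longer applies, and X_3 = 2.
X_4 = max(X_3, X_2) - 4  [with X_3=2, X_2=3]  = -1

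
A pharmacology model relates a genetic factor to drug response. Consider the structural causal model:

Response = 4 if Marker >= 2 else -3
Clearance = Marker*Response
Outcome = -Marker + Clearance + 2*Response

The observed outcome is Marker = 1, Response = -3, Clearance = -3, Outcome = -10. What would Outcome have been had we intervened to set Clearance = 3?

The intervention breaks the incoming arrows to Clearance: Clearance = Marker*Response no longer applies, and Clearance = 3.
Response = 4 if Marker >= 2 else -3  [with Marker=1]  = -3
Outcome = -Marker + Clearance + 2*Response  [with Marker=1, Clearance=3, Response=-3]  = -4

-4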